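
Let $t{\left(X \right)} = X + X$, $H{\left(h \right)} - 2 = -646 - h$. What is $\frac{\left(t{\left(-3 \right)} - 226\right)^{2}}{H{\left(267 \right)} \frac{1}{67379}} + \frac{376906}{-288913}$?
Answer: $- \frac{1047774337070614}{263199743} \approx -3.9809 \cdot 10^{6}$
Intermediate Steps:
$H{\left(h \right)} = -644 - h$ ($H{\left(h \right)} = 2 - \left(646 + h\right) = -644 - h$)
$t{\left(X \right)} = 2 X$
$\frac{\left(t{\left(-3 \right)} - 226\right)^{2}}{H{\left(267 \right)} \frac{1}{67379}} + \frac{376906}{-288913} = \frac{\left(2 \left(-3\right) - 226\right)^{2}}{\left(-644 - 267\right) \frac{1}{67379}} + \frac{376906}{-288913} = \frac{\left(-6 - 226\right)^{2}}{\left(-644 - 267\right) \frac{1}{67379}} + 376906 \left(- \frac{1}{288913}\right) = \frac{\left(-232\right)^{2}}{\left(-911\right) \frac{1}{67379}} - \frac{376906}{288913} = \frac{53824}{- \frac{911}{67379}} - \frac{376906}{288913} = 53824 \left(- \frac{67379}{911}\right) - \frac{376906}{288913} = - \frac{3626607296}{911} - \frac{376906}{288913} = - \frac{1047774337070614}{263199743}$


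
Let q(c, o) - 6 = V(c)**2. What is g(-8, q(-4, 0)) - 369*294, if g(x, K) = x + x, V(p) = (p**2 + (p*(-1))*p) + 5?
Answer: -108502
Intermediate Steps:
V(p) = 5 (V(p) = (p**2 + (-p)*p) + 5 = (p**2 - p**2) + 5 = 0 + 5 = 5)
q(c, o) = 31 (q(c, o) = 6 + 5**2 = 6 + 25 = 31)
g(x, K) = 2*x
g(-8, q(-4, 0)) - 369*294 = 2*(-8) - 369*294 = -16 - 108486 = -108502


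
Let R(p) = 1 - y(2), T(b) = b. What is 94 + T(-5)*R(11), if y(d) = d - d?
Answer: 89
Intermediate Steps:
y(d) = 0
R(p) = 1 (R(p) = 1 - 1*0 = 1 + 0 = 1)
94 + T(-5)*R(11) = 94 - 5*1 = 94 - 5 = 89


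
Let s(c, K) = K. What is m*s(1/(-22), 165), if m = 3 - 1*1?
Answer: 330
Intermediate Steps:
m = 2 (m = 3 - 1 = 2)
m*s(1/(-22), 165) = 2*165 = 330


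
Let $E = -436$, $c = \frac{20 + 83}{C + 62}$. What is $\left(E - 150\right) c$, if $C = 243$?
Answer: $- \frac{60358}{305} \approx -197.9$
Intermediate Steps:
$c = \frac{103}{305}$ ($c = \frac{20 + 83}{243 + 62} = \frac{103}{305} \approx 0.33771$)
$\left(E - 150\right) c = \left(-436 - 150\right) \frac{103}{305} = \left(-586\right) \frac{103}{305} = - \frac{60358}{305}$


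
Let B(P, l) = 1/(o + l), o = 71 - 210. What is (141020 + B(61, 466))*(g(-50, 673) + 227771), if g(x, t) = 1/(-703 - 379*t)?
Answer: 895478678508155643/27878930 ≈ 3.2120e+10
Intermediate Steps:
o = -139
B(P, l) = 1/(-139 + l)
(141020 + B(61, 466))*(g(-50, 673) + 227771) = (141020 + 1/(-139 + 466))*(-1/(703 + 379*673) + 227771) = (141020 + 1/327)*(-1/(703 + 255067) + 227771) = (141020 + 1/327)*(-1/255770 + 227771) = 46113541*(-1*1/255770 + 227771)/327 = 46113541*(-1/255770 + 227771)/327 = (46113541/327)*(58256988669/255770) = 895478678508155643/27878930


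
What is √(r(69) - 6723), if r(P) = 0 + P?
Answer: I*√6654 ≈ 81.572*I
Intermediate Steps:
r(P) = P
√(r(69) - 6723) = √(69 - 6723) = √(-6654) = I*√6654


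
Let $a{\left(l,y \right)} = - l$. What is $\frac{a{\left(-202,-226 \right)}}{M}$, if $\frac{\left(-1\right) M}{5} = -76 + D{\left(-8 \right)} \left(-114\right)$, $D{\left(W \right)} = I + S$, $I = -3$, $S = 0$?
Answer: $- \frac{101}{665} \approx -0.15188$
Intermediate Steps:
$D{\left(W \right)} = -3$ ($D{\left(W \right)} = -3 + 0 = -3$)
$M = -1330$ ($M = - 5 \left(-76 - -342\right) = - 5 \left(-76 + 342\right) = \left(-5\right) 266 = -1330$)
$\frac{a{\left(-202,-226 \right)}}{M} = \frac{\left(-1\right) \left(-202\right)}{-1330} = 202 \left(- \frac{1}{1330}\right) = - \frac{101}{665}$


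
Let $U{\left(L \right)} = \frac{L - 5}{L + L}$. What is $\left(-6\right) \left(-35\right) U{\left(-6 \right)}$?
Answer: $\frac{385}{2} \approx 192.5$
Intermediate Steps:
$U{\left(L \right)} = \frac{-5 + L}{2 L}$
$\left(-6\right) \left(-35\right) U{\left(-6 \right)} = \left(-6\right) \left(-35\right) \frac{-5 - 6}{2 \left(-6\right)} = 210 \cdot \frac{1}{2} \left(- \frac{1}{6}\right) \left(-11\right) = 210 \cdot \frac{11}{12} = \frac{385}{2}$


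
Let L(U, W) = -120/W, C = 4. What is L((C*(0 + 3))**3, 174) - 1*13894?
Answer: -402946/29 ≈ -13895.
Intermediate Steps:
L((C*(0 + 3))**3, 174) - 1*13894 = -120/174 - 1*13894 = -120*1/174 - 13894 = -20/29 - 13894 = -402946/29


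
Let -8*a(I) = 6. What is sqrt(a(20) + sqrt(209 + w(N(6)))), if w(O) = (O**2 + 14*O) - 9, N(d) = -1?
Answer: sqrt(-3 + 4*sqrt(187))/2 ≈ 3.5951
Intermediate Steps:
a(I) = -3/4 (a(I) = -1/8*6 = -3/4)
w(O) = -9 + O**2 + 14*O
sqrt(a(20) + sqrt(209 + w(N(6)))) = sqrt(-3/4 + sqrt(209 + (-9 + (-1)**2 + 14*(-1)))) = sqrt(-3/4 + sqrt(209 + (-9 + 1 - 14))) = sqrt(-3/4 + sqrt(209 - 22)) = sqrt(-3/4 + sqrt(187))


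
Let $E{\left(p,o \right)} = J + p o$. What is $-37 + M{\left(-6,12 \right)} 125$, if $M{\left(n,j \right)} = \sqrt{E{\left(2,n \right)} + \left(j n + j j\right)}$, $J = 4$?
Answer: $963$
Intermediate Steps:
$E{\left(p,o \right)} = 4 + o p$ ($E{\left(p,o \right)} = 4 + p o = 4 + o p$)
$M{\left(n,j \right)} = \sqrt{4 + j^{2} + 2 n + j n}$ ($M{\left(n,j \right)} = \sqrt{\left(4 + n 2\right) + \left(j n + j j\right)} = \sqrt{\left(4 + 2 n\right) + \left(j n + j^{2}\right)} = \sqrt{\left(4 + 2 n\right) + \left(j^{2} + j n\right)} = \sqrt{4 + j^{2} + 2 n + j n}$)
$-37 + M{\left(-6,12 \right)} 125 = -37 + \sqrt{4 + 12^{2} + 2 \left(-6\right) + 12 \left(-6\right)} 125 = -37 + \sqrt{4 + 144 - 12 - 72} \cdot 125 = -37 + \sqrt{64} \cdot 125 = -37 + 8 \cdot 125 = -37 + 1000 = 963$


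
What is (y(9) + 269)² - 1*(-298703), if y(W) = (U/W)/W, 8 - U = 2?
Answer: 270534712/729 ≈ 3.7110e+5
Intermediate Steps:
U = 6 (U = 8 - 1*2 = 8 - 2 = 6)
y(W) = 6/W² (y(W) = (6/W)/W = 6/W²)
(y(9) + 269)² - 1*(-298703) = (6/9² + 269)² - 1*(-298703) = (6*(1/81) + 269)² + 298703 = (2/27 + 269)² + 298703 = (7265/27)² + 298703 = 52780225/729 + 298703 = 270534712/729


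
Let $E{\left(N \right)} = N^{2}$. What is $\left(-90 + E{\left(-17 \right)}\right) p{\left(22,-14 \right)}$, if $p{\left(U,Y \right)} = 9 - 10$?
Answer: $-199$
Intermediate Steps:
$p{\left(U,Y \right)} = -1$
$\left(-90 + E{\left(-17 \right)}\right) p{\left(22,-14 \right)} = \left(-90 + \left(-17\right)^{2}\right) \left(-1\right) = \left(-90 + 289\right) \left(-1\right) = 199 \left(-1\right) = -199$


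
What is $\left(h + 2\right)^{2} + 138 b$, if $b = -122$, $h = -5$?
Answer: $-16827$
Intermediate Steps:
$\left(h + 2\right)^{2} + 138 b = \left(-5 + 2\right)^{2} + 138 \left(-122\right) = \left(-3\right)^{2} - 16836 = 9 - 16836 = -16827$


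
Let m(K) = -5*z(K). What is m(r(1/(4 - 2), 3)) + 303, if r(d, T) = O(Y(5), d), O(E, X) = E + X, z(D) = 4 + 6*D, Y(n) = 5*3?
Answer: -182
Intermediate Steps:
Y(n) = 15
r(d, T) = 15 + d
m(K) = -20 - 30*K (m(K) = -5*(4 + 6*K) = -20 - 30*K)
m(r(1/(4 - 2), 3)) + 303 = (-20 - 30*(15 + 1/(4 - 2))) + 303 = (-20 - 30*(15 + 1/2)) + 303 = (-20 - 30*(15 + ½)) + 303 = (-20 - 30*31/2) + 303 = (-20 - 465) + 303 = -485 + 303 = -182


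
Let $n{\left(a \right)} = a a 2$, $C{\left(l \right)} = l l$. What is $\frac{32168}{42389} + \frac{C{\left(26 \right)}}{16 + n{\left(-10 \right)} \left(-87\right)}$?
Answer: $\frac{132638387}{184222594} \approx 0.71999$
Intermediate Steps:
$C{\left(l \right)} = l^{2}$
$n{\left(a \right)} = 2 a^{2}$ ($n{\left(a \right)} = a^{2} \cdot 2 = 2 a^{2}$)
$\frac{32168}{42389} + \frac{C{\left(26 \right)}}{16 + n{\left(-10 \right)} \left(-87\right)} = \frac{32168}{42389} + \frac{26^{2}}{16 + 2 \left(-10\right)^{2} \left(-87\right)} = 32168 \cdot \frac{1}{42389} + \frac{676}{16 + 2 \cdot 100 \left(-87\right)} = \frac{32168}{42389} + \frac{676}{16 + 200 \left(-87\right)} = \frac{32168}{42389} + \frac{676}{16 - 17400} = \frac{32168}{42389} + \frac{676}{-17384} = \frac{32168}{42389} + 676 \left(- \frac{1}{17384}\right) = \frac{32168}{42389} - \frac{169}{4346} = \frac{132638387}{184222594}$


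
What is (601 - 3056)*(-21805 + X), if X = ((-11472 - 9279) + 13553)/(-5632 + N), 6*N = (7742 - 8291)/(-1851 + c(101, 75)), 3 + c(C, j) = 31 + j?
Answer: 1053930965882835/19689289 ≈ 5.3528e+7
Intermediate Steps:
c(C, j) = 28 + j (c(C, j) = -3 + (31 + j) = 28 + j)
N = 183/3496 (N = ((7742 - 8291)/(-1851 + (28 + 75)))/6 = (-549/(-1851 + 103))/6 = (-549/(-1748))/6 = (-549*(-1/1748))/6 = (⅙)*(549/1748) = 183/3496 ≈ 0.052346)
X = 25164208/19689289 (X = ((-11472 - 9279) + 13553)/(-5632 + 183/3496) = (-20751 + 13553)/(-19689289/3496) = -7198*(-3496/19689289) = 25164208/19689289 ≈ 1.2781)
(601 - 3056)*(-21805 + X) = (601 - 3056)*(-21805 + 25164208/19689289) = -2455*(-429299782437/19689289) = 1053930965882835/19689289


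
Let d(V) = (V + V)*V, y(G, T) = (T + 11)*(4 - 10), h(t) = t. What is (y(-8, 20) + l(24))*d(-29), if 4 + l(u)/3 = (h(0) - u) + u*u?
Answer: 2452356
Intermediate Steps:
y(G, T) = -66 - 6*T (y(G, T) = (11 + T)*(-6) = -66 - 6*T)
l(u) = -12 - 3*u + 3*u**2 (l(u) = -12 + 3*((0 - u) + u*u) = -12 + 3*(-u + u**2) = -12 + 3*(u**2 - u) = -12 + (-3*u + 3*u**2) = -12 - 3*u + 3*u**2)
d(V) = 2*V**2 (d(V) = (2*V)*V = 2*V**2)
(y(-8, 20) + l(24))*d(-29) = ((-66 - 6*20) + (-12 - 3*24 + 3*24**2))*(2*(-29)**2) = ((-66 - 120) + (-12 - 72 + 3*576))*(2*841) = (-186 + (-12 - 72 + 1728))*1682 = (-186 + 1644)*1682 = 1458*1682 = 2452356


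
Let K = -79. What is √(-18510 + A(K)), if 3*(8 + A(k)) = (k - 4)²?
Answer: I*√145995/3 ≈ 127.36*I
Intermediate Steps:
A(k) = -8 + (-4 + k)²/3 (A(k) = -8 + (k - 4)²/3 = -8 + (-4 + k)²/3)
√(-18510 + A(K)) = √(-18510 + (-8 + (-4 - 79)²/3)) = √(-18510 + (-8 + (⅓)*(-83)²)) = √(-18510 + (-8 + (⅓)*6889)) = √(-18510 + (-8 + 6889/3)) = √(-18510 + 6865/3) = √(-48665/3) = I*√145995/3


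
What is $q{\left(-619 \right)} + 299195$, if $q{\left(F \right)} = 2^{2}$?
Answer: $299199$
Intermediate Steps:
$q{\left(F \right)} = 4$
$q{\left(-619 \right)} + 299195 = 4 + 299195 = 299199$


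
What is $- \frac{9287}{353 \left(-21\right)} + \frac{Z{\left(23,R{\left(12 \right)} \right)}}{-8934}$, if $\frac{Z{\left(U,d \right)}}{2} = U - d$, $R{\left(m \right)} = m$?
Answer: $\frac{13801162}{11037957} \approx 1.2503$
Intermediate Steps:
$Z{\left(U,d \right)} = - 2 d + 2 U$ ($Z{\left(U,d \right)} = 2 \left(U - d\right) = - 2 d + 2 U$)
$- \frac{9287}{353 \left(-21\right)} + \frac{Z{\left(23,R{\left(12 \right)} \right)}}{-8934} = - \frac{9287}{353 \left(-21\right)} + \frac{\left(-2\right) 12 + 2 \cdot 23}{-8934} = - \frac{9287}{-7413} + \left(-24 + 46\right) \left(- \frac{1}{8934}\right) = \left(-9287\right) \left(- \frac{1}{7413}\right) + 22 \left(- \frac{1}{8934}\right) = \frac{9287}{7413} - \frac{11}{4467} = \frac{13801162}{11037957}$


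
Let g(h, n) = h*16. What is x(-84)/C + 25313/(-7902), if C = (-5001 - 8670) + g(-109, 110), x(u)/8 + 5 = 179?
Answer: -401199479/121809330 ≈ -3.2937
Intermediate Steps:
g(h, n) = 16*h
x(u) = 1392 (x(u) = -40 + 8*179 = -40 + 1432 = 1392)
C = -15415 (C = (-5001 - 8670) + 16*(-109) = -13671 - 1744 = -15415)
x(-84)/C + 25313/(-7902) = 1392/(-15415) + 25313/(-7902) = 1392*(-1/15415) + 25313*(-1/7902) = -1392/15415 - 25313/7902 = -401199479/121809330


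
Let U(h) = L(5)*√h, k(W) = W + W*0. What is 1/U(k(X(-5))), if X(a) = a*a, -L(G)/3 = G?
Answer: -1/75 ≈ -0.013333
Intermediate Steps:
L(G) = -3*G
X(a) = a²
k(W) = W (k(W) = W + 0 = W)
U(h) = -15*√h (U(h) = (-3*5)*√h = -15*√h)
1/U(k(X(-5))) = 1/(-15*√((-5)²)) = 1/(-15*√25) = 1/(-15*5) = 1/(-75) = -1/75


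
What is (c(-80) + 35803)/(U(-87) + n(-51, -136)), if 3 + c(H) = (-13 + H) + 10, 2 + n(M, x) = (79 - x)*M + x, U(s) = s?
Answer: -35717/11190 ≈ -3.1919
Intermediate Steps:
n(M, x) = -2 + x + M*(79 - x) (n(M, x) = -2 + ((79 - x)*M + x) = -2 + (M*(79 - x) + x) = -2 + (x + M*(79 - x)) = -2 + x + M*(79 - x))
c(H) = -6 + H (c(H) = -3 + ((-13 + H) + 10) = -3 + (-3 + H) = -6 + H)
(c(-80) + 35803)/(U(-87) + n(-51, -136)) = ((-6 - 80) + 35803)/(-87 + (-2 - 136 + 79*(-51) - 1*(-51)*(-136))) = (-86 + 35803)/(-87 + (-2 - 136 - 4029 - 6936)) = 35717/(-87 - 11103) = 35717/(-11190) = 35717*(-1/11190) = -35717/11190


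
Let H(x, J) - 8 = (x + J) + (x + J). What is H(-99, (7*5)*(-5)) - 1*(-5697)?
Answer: 5157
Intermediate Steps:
H(x, J) = 8 + 2*J + 2*x (H(x, J) = 8 + ((x + J) + (x + J)) = 8 + ((J + x) + (J + x)) = 8 + (2*J + 2*x) = 8 + 2*J + 2*x)
H(-99, (7*5)*(-5)) - 1*(-5697) = (8 + 2*((7*5)*(-5)) + 2*(-99)) - 1*(-5697) = (8 + 2*(35*(-5)) - 198) + 5697 = (8 + 2*(-175) - 198) + 5697 = (8 - 350 - 198) + 5697 = -540 + 5697 = 5157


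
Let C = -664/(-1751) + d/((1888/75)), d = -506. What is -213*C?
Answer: 6943461117/1652944 ≈ 4200.7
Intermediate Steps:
C = -32598409/1652944 (C = -664/(-1751) - 506/(1888/75) = -664*(-1/1751) - 506/(1888*(1/75)) = 664/1751 - 506/1888/75 = 664/1751 - 506*75/1888 = 664/1751 - 18975/944 = -32598409/1652944 ≈ -19.721)
-213*C = -213*(-32598409/1652944) = 6943461117/1652944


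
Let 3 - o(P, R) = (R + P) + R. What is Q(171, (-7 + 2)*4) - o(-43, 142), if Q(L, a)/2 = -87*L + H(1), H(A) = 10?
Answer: -29496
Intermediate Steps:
o(P, R) = 3 - P - 2*R (o(P, R) = 3 - ((R + P) + R) = 3 - ((P + R) + R) = 3 - (P + 2*R) = 3 + (-P - 2*R) = 3 - P - 2*R)
Q(L, a) = 20 - 174*L (Q(L, a) = 2*(-87*L + 10) = 2*(10 - 87*L) = 20 - 174*L)
Q(171, (-7 + 2)*4) - o(-43, 142) = (20 - 174*171) - (3 - 1*(-43) - 2*142) = (20 - 29754) - (3 + 43 - 284) = -29734 - 1*(-238) = -29734 + 238 = -29496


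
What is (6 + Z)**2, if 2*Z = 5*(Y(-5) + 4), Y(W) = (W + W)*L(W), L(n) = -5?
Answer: 19881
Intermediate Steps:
Y(W) = -10*W (Y(W) = (W + W)*(-5) = (2*W)*(-5) = -10*W)
Z = 135 (Z = (5*(-10*(-5) + 4))/2 = (5*(50 + 4))/2 = (5*54)/2 = (1/2)*270 = 135)
(6 + Z)**2 = (6 + 135)**2 = 141**2 = 19881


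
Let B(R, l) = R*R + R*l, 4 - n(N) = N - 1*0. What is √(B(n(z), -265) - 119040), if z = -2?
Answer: I*√120594 ≈ 347.27*I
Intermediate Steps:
n(N) = 4 - N (n(N) = 4 - (N - 1*0) = 4 - (N + 0) = 4 - N)
B(R, l) = R² + R*l
√(B(n(z), -265) - 119040) = √((4 - 1*(-2))*((4 - 1*(-2)) - 265) - 119040) = √((4 + 2)*((4 + 2) - 265) - 119040) = √(6*(6 - 265) - 119040) = √(6*(-259) - 119040) = √(-1554 - 119040) = √(-120594) = I*√120594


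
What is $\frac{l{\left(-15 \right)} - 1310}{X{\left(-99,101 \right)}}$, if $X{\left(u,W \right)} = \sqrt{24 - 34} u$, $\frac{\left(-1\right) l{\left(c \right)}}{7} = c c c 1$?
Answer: $\frac{4463 i \sqrt{10}}{198} \approx 71.279 i$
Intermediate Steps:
$l{\left(c \right)} = - 7 c^{3}$ ($l{\left(c \right)} = - 7 c c c 1 = - 7 c c^{2} \cdot 1 = - 7 c c^{2} = - 7 c^{3}$)
$X{\left(u,W \right)} = i u \sqrt{10}$ ($X{\left(u,W \right)} = \sqrt{-10} u = i \sqrt{10} u = i u \sqrt{10}$)
$\frac{l{\left(-15 \right)} - 1310}{X{\left(-99,101 \right)}} = \frac{- 7 \left(-15\right)^{3} - 1310}{i \left(-99\right) \sqrt{10}} = \frac{\left(-7\right) \left(-3375\right) - 1310}{\left(-99\right) i \sqrt{10}} = \left(23625 - 1310\right) \frac{i \sqrt{10}}{990} = 22315 \frac{i \sqrt{10}}{990} = \frac{4463 i \sqrt{10}}{198}$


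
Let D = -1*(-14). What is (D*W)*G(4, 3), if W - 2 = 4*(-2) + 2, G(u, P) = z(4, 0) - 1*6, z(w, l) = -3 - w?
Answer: 728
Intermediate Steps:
D = 14
G(u, P) = -13 (G(u, P) = (-3 - 1*4) - 1*6 = (-3 - 4) - 6 = -7 - 6 = -13)
W = -4 (W = 2 + (4*(-2) + 2) = 2 + (-8 + 2) = 2 - 6 = -4)
(D*W)*G(4, 3) = (14*(-4))*(-13) = -56*(-13) = 728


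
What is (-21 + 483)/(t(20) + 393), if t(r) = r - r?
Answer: 154/131 ≈ 1.1756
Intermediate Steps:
t(r) = 0
(-21 + 483)/(t(20) + 393) = (-21 + 483)/(0 + 393) = 462/393 = 462*(1/393) = 154/131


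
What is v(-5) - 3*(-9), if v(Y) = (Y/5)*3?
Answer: 24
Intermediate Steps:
v(Y) = 3*Y/5 (v(Y) = (Y*(⅕))*3 = (Y/5)*3 = 3*Y/5)
v(-5) - 3*(-9) = (⅗)*(-5) - 3*(-9) = -3 + 27 = 24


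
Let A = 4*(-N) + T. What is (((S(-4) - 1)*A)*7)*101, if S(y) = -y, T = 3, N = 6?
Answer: -44541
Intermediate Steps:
A = -21 (A = 4*(-1*6) + 3 = 4*(-6) + 3 = -24 + 3 = -21)
(((S(-4) - 1)*A)*7)*101 = (((-1*(-4) - 1)*(-21))*7)*101 = (((4 - 1)*(-21))*7)*101 = ((3*(-21))*7)*101 = -63*7*101 = -441*101 = -44541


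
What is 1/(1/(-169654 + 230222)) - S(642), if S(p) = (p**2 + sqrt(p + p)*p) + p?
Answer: -352238 - 1284*sqrt(321) ≈ -3.7524e+5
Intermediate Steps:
S(p) = p + p**2 + sqrt(2)*p**(3/2) (S(p) = (p**2 + sqrt(2*p)*p) + p = (p**2 + (sqrt(2)*sqrt(p))*p) + p = (p**2 + sqrt(2)*p**(3/2)) + p = p + p**2 + sqrt(2)*p**(3/2))
1/(1/(-169654 + 230222)) - S(642) = 1/(1/(-169654 + 230222)) - (642 + 642**2 + sqrt(2)*642**(3/2)) = 1/(1/60568) - (642 + 412164 + sqrt(2)*(642*sqrt(642))) = 1/(1/60568) - (642 + 412164 + 1284*sqrt(321)) = 60568 - (412806 + 1284*sqrt(321)) = 60568 + (-412806 - 1284*sqrt(321)) = -352238 - 1284*sqrt(321)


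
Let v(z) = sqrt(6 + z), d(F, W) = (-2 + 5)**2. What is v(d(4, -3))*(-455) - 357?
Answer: -357 - 455*sqrt(15) ≈ -2119.2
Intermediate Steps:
d(F, W) = 9 (d(F, W) = 3**2 = 9)
v(d(4, -3))*(-455) - 357 = sqrt(6 + 9)*(-455) - 357 = sqrt(15)*(-455) - 357 = -455*sqrt(15) - 357 = -357 - 455*sqrt(15)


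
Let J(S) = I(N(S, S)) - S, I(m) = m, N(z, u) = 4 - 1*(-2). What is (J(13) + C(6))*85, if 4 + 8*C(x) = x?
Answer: -2295/4 ≈ -573.75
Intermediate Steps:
C(x) = -1/2 + x/8
N(z, u) = 6 (N(z, u) = 4 + 2 = 6)
J(S) = 6 - S
(J(13) + C(6))*85 = ((6 - 1*13) + (-1/2 + (1/8)*6))*85 = ((6 - 13) + (-1/2 + 3/4))*85 = (-7 + 1/4)*85 = -27/4*85 = -2295/4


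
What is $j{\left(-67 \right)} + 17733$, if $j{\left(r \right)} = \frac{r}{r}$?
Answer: $17734$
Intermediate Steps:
$j{\left(r \right)} = 1$
$j{\left(-67 \right)} + 17733 = 1 + 17733 = 17734$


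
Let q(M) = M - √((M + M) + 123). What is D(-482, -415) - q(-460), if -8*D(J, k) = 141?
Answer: 3539/8 + I*√797 ≈ 442.38 + 28.231*I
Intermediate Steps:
D(J, k) = -141/8 (D(J, k) = -⅛*141 = -141/8)
q(M) = M - √(123 + 2*M) (q(M) = M - √(2*M + 123) = M - √(123 + 2*M))
D(-482, -415) - q(-460) = -141/8 - (-460 - √(123 + 2*(-460))) = -141/8 - (-460 - √(123 - 920)) = -141/8 - (-460 - √(-797)) = -141/8 - (-460 - I*√797) = -141/8 + (460 + I*√797) = 3539/8 + I*√797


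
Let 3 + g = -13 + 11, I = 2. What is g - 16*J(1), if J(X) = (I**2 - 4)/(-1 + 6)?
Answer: -5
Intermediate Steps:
J(X) = 0 (J(X) = (2**2 - 4)/(-1 + 6) = (4 - 4)/5 = 0*(1/5) = 0)
g = -5 (g = -3 + (-13 + 11) = -3 - 2 = -5)
g - 16*J(1) = -5 - 16*0 = -5 + 0 = -5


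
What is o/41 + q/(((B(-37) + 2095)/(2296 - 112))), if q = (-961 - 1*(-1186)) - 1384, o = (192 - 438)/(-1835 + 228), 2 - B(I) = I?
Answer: -2033857794/1714669 ≈ -1186.2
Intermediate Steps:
B(I) = 2 - I
o = 246/1607 (o = -246/(-1607) = -246*(-1/1607) = 246/1607 ≈ 0.15308)
q = -1159 (q = (-961 + 1186) - 1384 = 225 - 1384 = -1159)
o/41 + q/(((B(-37) + 2095)/(2296 - 112))) = (246/1607)/41 - 1159*(2296 - 112)/((2 - 1*(-37)) + 2095) = (246/1607)*(1/41) - 1159*2184/((2 + 37) + 2095) = 6/1607 - 1159*2184/(39 + 2095) = 6/1607 - 1159/(2134*(1/2184)) = 6/1607 - 1159/1067/1092 = 6/1607 - 1159*1092/1067 = 6/1607 - 1265628/1067 = -2033857794/1714669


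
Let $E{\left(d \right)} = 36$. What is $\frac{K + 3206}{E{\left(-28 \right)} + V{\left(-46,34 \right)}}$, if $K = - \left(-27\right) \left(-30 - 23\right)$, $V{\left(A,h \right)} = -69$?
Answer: $- \frac{1775}{33} \approx -53.788$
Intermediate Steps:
$K = -1431$ ($K = - \left(-27\right) \left(-53\right) = \left(-1\right) 1431 = -1431$)
$\frac{K + 3206}{E{\left(-28 \right)} + V{\left(-46,34 \right)}} = \frac{-1431 + 3206}{36 - 69} = \frac{1775}{-33} = 1775 \left(- \frac{1}{33}\right) = - \frac{1775}{33}$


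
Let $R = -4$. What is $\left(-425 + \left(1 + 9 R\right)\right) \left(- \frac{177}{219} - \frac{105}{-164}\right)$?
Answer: $\frac{231265}{2993} \approx 77.269$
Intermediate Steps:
$\left(-425 + \left(1 + 9 R\right)\right) \left(- \frac{177}{219} - \frac{105}{-164}\right) = \left(-425 + \left(1 + 9 \left(-4\right)\right)\right) \left(- \frac{177}{219} - \frac{105}{-164}\right) = \left(-425 + \left(1 - 36\right)\right) \left(\left(-177\right) \frac{1}{219} - - \frac{105}{164}\right) = \left(-425 - 35\right) \left(- \frac{59}{73} + \frac{105}{164}\right) = \left(-460\right) \left(- \frac{2011}{11972}\right) = \frac{231265}{2993}$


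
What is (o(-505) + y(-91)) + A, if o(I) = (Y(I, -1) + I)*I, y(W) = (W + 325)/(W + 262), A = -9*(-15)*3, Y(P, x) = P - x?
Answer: 9689076/19 ≈ 5.0995e+5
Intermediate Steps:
A = 405 (A = 135*3 = 405)
y(W) = (325 + W)/(262 + W)
o(I) = I*(1 + 2*I) (o(I) = ((I - 1*(-1)) + I)*I = ((I + 1) + I)*I = ((1 + I) + I)*I = (1 + 2*I)*I = I*(1 + 2*I))
(o(-505) + y(-91)) + A = (-505*(1 + 2*(-505)) + (325 - 91)/(262 - 91)) + 405 = (-505*(1 - 1010) + 234/171) + 405 = (-505*(-1009) + (1/171)*234) + 405 = (509545 + 26/19) + 405 = 9681381/19 + 405 = 9689076/19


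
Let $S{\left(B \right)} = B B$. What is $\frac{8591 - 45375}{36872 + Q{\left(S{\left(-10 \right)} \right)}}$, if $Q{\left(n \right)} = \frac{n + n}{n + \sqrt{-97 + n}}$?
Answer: $- \frac{105934869227}{106194063491} - \frac{57475 \sqrt{3}}{106194063491} \approx -0.99756$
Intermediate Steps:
$S{\left(B \right)} = B^{2}$
$Q{\left(n \right)} = \frac{2 n}{n + \sqrt{-97 + n}}$
$\frac{8591 - 45375}{36872 + Q{\left(S{\left(-10 \right)} \right)}} = \frac{8591 - 45375}{36872 + \frac{2 \left(-10\right)^{2}}{\left(-10\right)^{2} + \sqrt{-97 + \left(-10\right)^{2}}}} = - \frac{36784}{36872 + 2 \cdot 100 \frac{1}{100 + \sqrt{-97 + 100}}} = - \frac{36784}{36872 + 2 \cdot 100 \frac{1}{100 + \sqrt{3}}} = - \frac{36784}{36872 + \frac{200}{100 + \sqrt{3}}}$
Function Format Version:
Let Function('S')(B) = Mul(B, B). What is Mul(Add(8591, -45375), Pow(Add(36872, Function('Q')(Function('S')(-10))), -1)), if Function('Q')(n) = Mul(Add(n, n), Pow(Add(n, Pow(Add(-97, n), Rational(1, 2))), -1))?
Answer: Add(Rational(-105934869227, 106194063491), Mul(Rational(-57475, 106194063491), Pow(3, Rational(1, 2)))) ≈ -0.99756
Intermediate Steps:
Function('S')(B) = Pow(B, 2)
Function('Q')(n) = Mul(2, n, Pow(Add(n, Pow(Add(-97, n), Rational(1, 2))), -1)) (Function('Q')(n) = Mul(Mul(2, n), Pow(Add(n, Pow(Add(-97, n), Rational(1, 2))), -1)) = Mul(2, n, Pow(Add(n, Pow(Add(-97, n), Rational(1, 2))), -1)))
Mul(Add(8591, -45375), Pow(Add(36872, Function('Q')(Function('S')(-10))), -1)) = Mul(Add(8591, -45375), Pow(Add(36872, Mul(2, Pow(-10, 2), Pow(Add(Pow(-10, 2), Pow(Add(-97, Pow(-10, 2)), Rational(1, 2))), -1))), -1)) = Mul(-36784, Pow(Add(36872, Mul(2, 100, Pow(Add(100, Pow(Add(-97, 100), Rational(1, 2))), -1))), -1)) = Mul(-36784, Pow(Add(36872, Mul(2, 100, Pow(Add(100, Pow(3, Rational(1, 2))), -1))), -1)) = Mul(-36784, Pow(Add(36872, Mul(200, Pow(Add(100, Pow(3, Rational(1, 2))), -1))), -1))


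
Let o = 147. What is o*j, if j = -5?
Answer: -735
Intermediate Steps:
o*j = 147*(-5) = -735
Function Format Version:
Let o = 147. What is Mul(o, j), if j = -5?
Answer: -735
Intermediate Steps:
Mul(o, j) = Mul(147, -5) = -735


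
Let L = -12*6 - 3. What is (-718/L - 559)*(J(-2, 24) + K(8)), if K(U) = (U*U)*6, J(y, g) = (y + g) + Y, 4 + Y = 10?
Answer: -16977284/75 ≈ -2.2636e+5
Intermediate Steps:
Y = 6 (Y = -4 + 10 = 6)
L = -75 (L = -72 - 3 = -75)
J(y, g) = 6 + g + y (J(y, g) = (y + g) + 6 = (g + y) + 6 = 6 + g + y)
K(U) = 6*U**2 (K(U) = U**2*6 = 6*U**2)
(-718/L - 559)*(J(-2, 24) + K(8)) = (-718/(-75) - 559)*((6 + 24 - 2) + 6*8**2) = (-718*(-1/75) - 559)*(28 + 6*64) = (718/75 - 559)*(28 + 384) = -41207/75*412 = -16977284/75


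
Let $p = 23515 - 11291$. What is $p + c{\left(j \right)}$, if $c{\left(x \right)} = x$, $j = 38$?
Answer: $12262$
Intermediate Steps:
$p = 12224$
$p + c{\left(j \right)} = 12224 + 38 = 12262$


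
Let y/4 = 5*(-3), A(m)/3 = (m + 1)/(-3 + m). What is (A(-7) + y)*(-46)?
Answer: 13386/5 ≈ 2677.2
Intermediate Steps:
A(m) = 3*(1 + m)/(-3 + m) (A(m) = 3*((m + 1)/(-3 + m)) = 3*((1 + m)/(-3 + m)) = 3*(1 + m)/(-3 + m))
y = -60 (y = 4*(5*(-3)) = 4*(-15) = -60)
(A(-7) + y)*(-46) = (3*(1 - 7)/(-3 - 7) - 60)*(-46) = (3*(-6)/(-10) - 60)*(-46) = (3*(-⅒)*(-6) - 60)*(-46) = (9/5 - 60)*(-46) = -291/5*(-46) = 13386/5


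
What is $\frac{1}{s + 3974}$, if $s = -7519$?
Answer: $- \frac{1}{3545} \approx -0.00028209$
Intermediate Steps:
$\frac{1}{s + 3974} = \frac{1}{-7519 + 3974} = \frac{1}{-3545} = - \frac{1}{3545}$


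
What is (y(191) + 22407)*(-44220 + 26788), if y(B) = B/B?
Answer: -390616256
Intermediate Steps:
y(B) = 1
(y(191) + 22407)*(-44220 + 26788) = (1 + 22407)*(-44220 + 26788) = 22408*(-17432) = -390616256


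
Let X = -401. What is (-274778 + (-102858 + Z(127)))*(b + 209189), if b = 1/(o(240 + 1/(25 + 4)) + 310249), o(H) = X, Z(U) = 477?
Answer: -24446236934051407/309848 ≈ -7.8897e+10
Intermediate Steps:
o(H) = -401
b = 1/309848 (b = 1/(-401 + 310249) = 1/309848 ≈ 3.2274e-6)
(-274778 + (-102858 + Z(127)))*(b + 209189) = (-274778 + (-102858 + 477))*(1/309848 + 209189) = (-274778 - 102381)*(64816793273/309848) = -377159*64816793273/309848 = -24446236934051407/309848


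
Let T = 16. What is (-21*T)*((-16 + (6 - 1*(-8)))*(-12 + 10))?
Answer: -1344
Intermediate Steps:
(-21*T)*((-16 + (6 - 1*(-8)))*(-12 + 10)) = (-21*16)*((-16 + (6 - 1*(-8)))*(-12 + 10)) = -336*(-16 + (6 + 8))*(-2) = -336*(-16 + 14)*(-2) = -(-672)*(-2) = -336*4 = -1344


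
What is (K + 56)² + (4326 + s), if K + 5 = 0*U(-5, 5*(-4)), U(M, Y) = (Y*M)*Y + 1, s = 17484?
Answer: 24411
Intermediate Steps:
U(M, Y) = 1 + M*Y² (U(M, Y) = (M*Y)*Y + 1 = M*Y² + 1 = 1 + M*Y²)
K = -5 (K = -5 + 0*(1 - 5*(5*(-4))²) = -5 + 0*(1 - 5*(-20)²) = -5 + 0*(1 - 5*400) = -5 + 0*(1 - 2000) = -5 + 0*(-1999) = -5 + 0 = -5)
(K + 56)² + (4326 + s) = (-5 + 56)² + (4326 + 17484) = 51² + 21810 = 2601 + 21810 = 24411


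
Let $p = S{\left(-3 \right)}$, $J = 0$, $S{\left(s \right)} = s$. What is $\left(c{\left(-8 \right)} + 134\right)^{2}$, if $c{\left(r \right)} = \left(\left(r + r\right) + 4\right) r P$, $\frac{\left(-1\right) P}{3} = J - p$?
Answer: $532900$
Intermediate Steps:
$p = -3$
$P = -9$ ($P = - 3 \left(0 - -3\right) = - 3 \left(0 + 3\right) = \left(-3\right) 3 = -9$)
$c{\left(r \right)} = - 9 r \left(4 + 2 r\right)$ ($c{\left(r \right)} = \left(\left(r + r\right) + 4\right) r \left(-9\right) = \left(2 r + 4\right) r \left(-9\right) = \left(4 + 2 r\right) r \left(-9\right) = r \left(4 + 2 r\right) \left(-9\right) = - 9 r \left(4 + 2 r\right)$)
$\left(c{\left(-8 \right)} + 134\right)^{2} = \left(\left(-18\right) \left(-8\right) \left(2 - 8\right) + 134\right)^{2} = \left(\left(-18\right) \left(-8\right) \left(-6\right) + 134\right)^{2} = \left(-864 + 134\right)^{2} = \left(-730\right)^{2} = 532900$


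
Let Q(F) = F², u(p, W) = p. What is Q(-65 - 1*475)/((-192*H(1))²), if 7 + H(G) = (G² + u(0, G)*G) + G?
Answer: 81/256 ≈ 0.31641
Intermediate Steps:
H(G) = -7 + G + G² (H(G) = -7 + ((G² + 0*G) + G) = -7 + ((G² + 0) + G) = -7 + (G² + G) = -7 + (G + G²) = -7 + G + G²)
Q(-65 - 1*475)/((-192*H(1))²) = (-65 - 1*475)²/((-192*(-7 + 1 + 1²))²) = (-65 - 475)²/((-192*(-7 + 1 + 1))²) = (-540)²/((-192*(-5))²) = 291600/((-64*(-15))²) = 291600/(960²) = 291600/921600 = 291600*(1/921600) = 81/256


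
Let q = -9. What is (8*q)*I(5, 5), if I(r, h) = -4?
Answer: 288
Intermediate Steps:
(8*q)*I(5, 5) = (8*(-9))*(-4) = -72*(-4) = 288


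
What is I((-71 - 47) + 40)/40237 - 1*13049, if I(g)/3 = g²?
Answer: -525034361/40237 ≈ -13049.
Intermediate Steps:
I(g) = 3*g²
I((-71 - 47) + 40)/40237 - 1*13049 = (3*((-71 - 47) + 40)²)/40237 - 1*13049 = (3*(-118 + 40)²)*(1/40237) - 13049 = (3*(-78)²)*(1/40237) - 13049 = (3*6084)*(1/40237) - 13049 = 18252*(1/40237) - 13049 = 18252/40237 - 13049 = -525034361/40237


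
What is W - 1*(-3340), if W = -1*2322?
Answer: 1018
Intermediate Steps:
W = -2322
W - 1*(-3340) = -2322 - 1*(-3340) = -2322 + 3340 = 1018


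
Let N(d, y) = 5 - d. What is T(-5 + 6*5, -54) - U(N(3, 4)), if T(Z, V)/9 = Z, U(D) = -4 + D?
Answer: 227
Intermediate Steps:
T(Z, V) = 9*Z
T(-5 + 6*5, -54) - U(N(3, 4)) = 9*(-5 + 6*5) - (-4 + (5 - 1*3)) = 9*(-5 + 30) - (-4 + (5 - 3)) = 9*25 - (-4 + 2) = 225 - 1*(-2) = 225 + 2 = 227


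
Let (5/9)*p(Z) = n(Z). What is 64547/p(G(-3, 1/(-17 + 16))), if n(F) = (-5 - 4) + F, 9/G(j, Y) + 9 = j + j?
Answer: -1613675/432 ≈ -3735.4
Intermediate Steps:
G(j, Y) = 9/(-9 + 2*j) (G(j, Y) = 9/(-9 + (j + j)) = 9/(-9 + 2*j))
n(F) = -9 + F
p(Z) = -81/5 + 9*Z/5 (p(Z) = 9*(-9 + Z)/5 = -81/5 + 9*Z/5)
64547/p(G(-3, 1/(-17 + 16))) = 64547/(-81/5 + 9*(9/(-9 + 2*(-3)))/5) = 64547/(-81/5 + 9*(9/(-9 - 6))/5) = 64547/(-81/5 + 9*(9/(-15))/5) = 64547/(-81/5 + 9*(9*(-1/15))/5) = 64547/(-81/5 + (9/5)*(-⅗)) = 64547/(-81/5 - 27/25) = 64547/(-432/25) = 64547*(-25/432) = -1613675/432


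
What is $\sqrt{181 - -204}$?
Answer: $\sqrt{385} \approx 19.621$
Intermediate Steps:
$\sqrt{181 - -204} = \sqrt{181 + 204} = \sqrt{385}$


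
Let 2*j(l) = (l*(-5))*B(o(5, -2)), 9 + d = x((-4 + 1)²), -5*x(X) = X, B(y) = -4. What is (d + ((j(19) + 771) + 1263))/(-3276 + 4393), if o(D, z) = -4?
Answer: 11066/5585 ≈ 1.9814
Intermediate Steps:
x(X) = -X/5
d = -54/5 (d = -9 - (-4 + 1)²/5 = -9 - ⅕*(-3)² = -9 - ⅕*9 = -9 - 9/5 = -54/5 ≈ -10.800)
j(l) = 10*l (j(l) = ((l*(-5))*(-4))/2 = (-5*l*(-4))/2 = (20*l)/2 = 10*l)
(d + ((j(19) + 771) + 1263))/(-3276 + 4393) = (-54/5 + ((10*19 + 771) + 1263))/(-3276 + 4393) = (-54/5 + ((190 + 771) + 1263))/1117 = (-54/5 + (961 + 1263))*(1/1117) = (-54/5 + 2224)*(1/1117) = (11066/5)*(1/1117) = 11066/5585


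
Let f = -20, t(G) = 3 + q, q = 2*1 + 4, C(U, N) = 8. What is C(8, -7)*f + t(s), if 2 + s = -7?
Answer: -151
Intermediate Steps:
s = -9 (s = -2 - 7 = -9)
q = 6 (q = 2 + 4 = 6)
t(G) = 9 (t(G) = 3 + 6 = 9)
C(8, -7)*f + t(s) = 8*(-20) + 9 = -160 + 9 = -151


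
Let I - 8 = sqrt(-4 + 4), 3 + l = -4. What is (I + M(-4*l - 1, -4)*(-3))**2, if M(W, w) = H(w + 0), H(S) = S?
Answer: 400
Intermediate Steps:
l = -7 (l = -3 - 4 = -7)
M(W, w) = w (M(W, w) = w + 0 = w)
I = 8 (I = 8 + sqrt(-4 + 4) = 8 + sqrt(0) = 8 + 0 = 8)
(I + M(-4*l - 1, -4)*(-3))**2 = (8 - 4*(-3))**2 = (8 + 12)**2 = 20**2 = 400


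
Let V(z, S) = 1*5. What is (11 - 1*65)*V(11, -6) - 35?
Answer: -305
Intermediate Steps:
V(z, S) = 5
(11 - 1*65)*V(11, -6) - 35 = (11 - 1*65)*5 - 35 = (11 - 65)*5 - 35 = -54*5 - 35 = -270 - 35 = -305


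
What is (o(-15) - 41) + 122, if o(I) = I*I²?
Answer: -3294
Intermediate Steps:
o(I) = I³
(o(-15) - 41) + 122 = ((-15)³ - 41) + 122 = (-3375 - 41) + 122 = -3416 + 122 = -3294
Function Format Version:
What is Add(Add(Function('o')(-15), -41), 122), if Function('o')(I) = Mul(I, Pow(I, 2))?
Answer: -3294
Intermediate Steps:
Function('o')(I) = Pow(I, 3)
Add(Add(Function('o')(-15), -41), 122) = Add(Add(Pow(-15, 3), -41), 122) = Add(Add(-3375, -41), 122) = Add(-3416, 122) = -3294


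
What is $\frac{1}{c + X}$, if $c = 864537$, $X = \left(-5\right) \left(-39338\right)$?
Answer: $\frac{1}{1061227} \approx 9.4231 \cdot 10^{-7}$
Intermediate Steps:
$X = 196690$
$\frac{1}{c + X} = \frac{1}{864537 + 196690} = \frac{1}{1061227}$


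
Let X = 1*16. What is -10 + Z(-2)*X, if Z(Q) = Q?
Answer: -42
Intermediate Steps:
X = 16
-10 + Z(-2)*X = -10 - 2*16 = -10 - 32 = -42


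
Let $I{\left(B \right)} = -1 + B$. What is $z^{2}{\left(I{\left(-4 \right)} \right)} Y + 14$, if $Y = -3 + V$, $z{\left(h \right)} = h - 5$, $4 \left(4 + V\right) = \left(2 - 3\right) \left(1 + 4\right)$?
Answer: $-811$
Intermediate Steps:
$V = - \frac{21}{4}$ ($V = -4 + \frac{\left(2 - 3\right) \left(1 + 4\right)}{4} = -4 + \frac{\left(-1\right) 5}{4} = -4 + \frac{1}{4} \left(-5\right) = -4 - \frac{5}{4} = - \frac{21}{4} \approx -5.25$)
$z{\left(h \right)} = -5 + h$
$Y = - \frac{33}{4}$ ($Y = -3 - \frac{21}{4} = - \frac{33}{4} \approx -8.25$)
$z^{2}{\left(I{\left(-4 \right)} \right)} Y + 14 = \left(-5 - 5\right)^{2} \left(- \frac{33}{4}\right) + 14 = \left(-10\right)^{2} \left(- \frac{33}{4}\right) + 14 = 100 \left(- \frac{33}{4}\right) + 14 = -825 + 14 = -811$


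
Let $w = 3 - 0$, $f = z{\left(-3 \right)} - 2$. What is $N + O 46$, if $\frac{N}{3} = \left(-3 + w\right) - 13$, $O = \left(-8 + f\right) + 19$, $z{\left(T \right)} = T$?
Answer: $237$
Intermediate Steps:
$f = -5$ ($f = -3 - 2 = -5$)
$w = 3$ ($w = 3 + 0 = 3$)
$O = 6$ ($O = \left(-8 - 5\right) + 19 = -13 + 19 = 6$)
$N = -39$ ($N = 3 \left(\left(-3 + 3\right) - 13\right) = 3 \left(0 - 13\right) = 3 \left(-13\right) = -39$)
$N + O 46 = -39 + 6 \cdot 46 = -39 + 276 = 237$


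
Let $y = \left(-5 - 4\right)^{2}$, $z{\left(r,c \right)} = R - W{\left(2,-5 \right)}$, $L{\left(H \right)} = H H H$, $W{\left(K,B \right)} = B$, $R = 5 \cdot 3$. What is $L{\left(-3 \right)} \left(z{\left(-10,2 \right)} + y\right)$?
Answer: $-2727$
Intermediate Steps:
$R = 15$
$L{\left(H \right)} = H^{3}$ ($L{\left(H \right)} = H^{2} H = H^{3}$)
$z{\left(r,c \right)} = 20$ ($z{\left(r,c \right)} = 15 - -5 = 15 + 5 = 20$)
$y = 81$ ($y = \left(-9\right)^{2} = 81$)
$L{\left(-3 \right)} \left(z{\left(-10,2 \right)} + y\right) = \left(-3\right)^{3} \left(20 + 81\right) = \left(-27\right) 101 = -2727$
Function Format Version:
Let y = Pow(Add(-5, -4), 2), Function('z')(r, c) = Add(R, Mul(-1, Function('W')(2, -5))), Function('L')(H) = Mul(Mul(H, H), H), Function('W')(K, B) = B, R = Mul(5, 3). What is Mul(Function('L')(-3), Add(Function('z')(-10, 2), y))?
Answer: -2727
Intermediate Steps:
R = 15
Function('L')(H) = Pow(H, 3) (Function('L')(H) = Mul(Pow(H, 2), H) = Pow(H, 3))
Function('z')(r, c) = 20 (Function('z')(r, c) = Add(15, Mul(-1, -5)) = Add(15, 5) = 20)
y = 81 (y = Pow(-9, 2) = 81)
Mul(Function('L')(-3), Add(Function('z')(-10, 2), y)) = Mul(Pow(-3, 3), Add(20, 81)) = Mul(-27, 101) = -2727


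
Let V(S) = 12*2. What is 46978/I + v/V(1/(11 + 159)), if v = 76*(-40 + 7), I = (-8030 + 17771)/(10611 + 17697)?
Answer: 885890193/6494 ≈ 1.3642e+5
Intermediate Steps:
I = 3247/9436 (I = 9741/28308 = 9741*(1/28308) = 3247/9436 ≈ 0.34411)
v = -2508 (v = 76*(-33) = -2508)
V(S) = 24
46978/I + v/V(1/(11 + 159)) = 46978/(3247/9436) - 2508/24 = 46978*(9436/3247) - 2508*1/24 = 443284408/3247 - 209/2 = 885890193/6494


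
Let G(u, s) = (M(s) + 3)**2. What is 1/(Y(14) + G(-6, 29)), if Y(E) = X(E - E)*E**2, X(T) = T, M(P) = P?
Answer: 1/1024 ≈ 0.00097656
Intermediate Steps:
Y(E) = 0 (Y(E) = (E - E)*E**2 = 0*E**2 = 0)
G(u, s) = (3 + s)**2 (G(u, s) = (s + 3)**2 = (3 + s)**2)
1/(Y(14) + G(-6, 29)) = 1/(0 + (3 + 29)**2) = 1/(0 + 32**2) = 1/(0 + 1024) = 1/1024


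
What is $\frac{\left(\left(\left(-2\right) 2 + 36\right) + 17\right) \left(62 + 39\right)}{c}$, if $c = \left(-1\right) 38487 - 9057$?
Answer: $- \frac{707}{6792} \approx -0.10409$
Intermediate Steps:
$c = -47544$ ($c = -38487 - 9057 = -47544$)
$\frac{\left(\left(\left(-2\right) 2 + 36\right) + 17\right) \left(62 + 39\right)}{c} = \frac{\left(\left(\left(-2\right) 2 + 36\right) + 17\right) \left(62 + 39\right)}{-47544} = \left(\left(-4 + 36\right) + 17\right) 101 \left(- \frac{1}{47544}\right) = \left(32 + 17\right) 101 \left(- \frac{1}{47544}\right) = 49 \cdot 101 \left(- \frac{1}{47544}\right) = 4949 \left(- \frac{1}{47544}\right) = - \frac{707}{6792}$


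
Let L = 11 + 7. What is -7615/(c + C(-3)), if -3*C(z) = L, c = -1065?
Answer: 7615/1071 ≈ 7.1102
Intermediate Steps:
L = 18
C(z) = -6 (C(z) = -1/3*18 = -6)
-7615/(c + C(-3)) = -7615/(-1065 - 6) = -7615/(-1071) = -7615*(-1/1071) = 7615/1071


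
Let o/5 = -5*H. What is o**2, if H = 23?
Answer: 330625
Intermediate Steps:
o = -575 (o = 5*(-5*23) = 5*(-115) = -575)
o**2 = (-575)**2 = 330625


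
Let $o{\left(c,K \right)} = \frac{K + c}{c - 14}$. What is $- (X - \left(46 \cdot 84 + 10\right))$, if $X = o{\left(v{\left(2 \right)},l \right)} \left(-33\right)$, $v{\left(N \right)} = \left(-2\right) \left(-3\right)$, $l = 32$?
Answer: $\frac{14869}{4} \approx 3717.3$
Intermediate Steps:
$v{\left(N \right)} = 6$
$o{\left(c,K \right)} = \frac{K + c}{-14 + c}$
$X = \frac{627}{4}$ ($X = \frac{32 + 6}{-14 + 6} \left(-33\right) = \frac{1}{-8} \cdot 38 \left(-33\right) = \left(- \frac{1}{8}\right) 38 \left(-33\right) = \left(- \frac{19}{4}\right) \left(-33\right) = \frac{627}{4} \approx 156.75$)
$- (X - \left(46 \cdot 84 + 10\right)) = - (\frac{627}{4} - \left(46 \cdot 84 + 10\right)) = - (\frac{627}{4} - \left(3864 + 10\right)) = - (\frac{627}{4} - 3874) = \left(-1\right) \left(- \frac{14869}{4}\right) = \frac{14869}{4}$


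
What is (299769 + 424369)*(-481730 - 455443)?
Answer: -678642581874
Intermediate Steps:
(299769 + 424369)*(-481730 - 455443) = 724138*(-937173) = -678642581874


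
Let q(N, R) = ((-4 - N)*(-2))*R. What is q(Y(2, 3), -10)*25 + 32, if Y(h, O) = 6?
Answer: -4968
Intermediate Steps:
q(N, R) = R*(8 + 2*N) (q(N, R) = (8 + 2*N)*R = R*(8 + 2*N))
q(Y(2, 3), -10)*25 + 32 = (2*(-10)*(4 + 6))*25 + 32 = (2*(-10)*10)*25 + 32 = -200*25 + 32 = -5000 + 32 = -4968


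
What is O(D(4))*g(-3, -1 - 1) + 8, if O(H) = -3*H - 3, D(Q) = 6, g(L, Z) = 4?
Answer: -76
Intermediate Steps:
O(H) = -3 - 3*H
O(D(4))*g(-3, -1 - 1) + 8 = (-3 - 3*6)*4 + 8 = (-3 - 18)*4 + 8 = -21*4 + 8 = -84 + 8 = -76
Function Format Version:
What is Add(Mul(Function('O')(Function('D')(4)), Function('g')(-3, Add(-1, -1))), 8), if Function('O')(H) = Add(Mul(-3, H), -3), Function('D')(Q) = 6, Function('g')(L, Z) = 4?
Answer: -76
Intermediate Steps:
Function('O')(H) = Add(-3, Mul(-3, H))
Add(Mul(Function('O')(Function('D')(4)), Function('g')(-3, Add(-1, -1))), 8) = Add(Mul(Add(-3, Mul(-3, 6)), 4), 8) = Add(Mul(Add(-3, -18), 4), 8) = Add(Mul(-21, 4), 8) = Add(-84, 8) = -76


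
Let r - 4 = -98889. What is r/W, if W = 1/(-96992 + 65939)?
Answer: 3070675905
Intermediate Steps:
r = -98885 (r = 4 - 98889 = -98885)
W = -1/31053 (W = 1/(-31053) = -1/31053 ≈ -3.2203e-5)
r/W = -98885/(-1/31053) = -98885*(-31053) = 3070675905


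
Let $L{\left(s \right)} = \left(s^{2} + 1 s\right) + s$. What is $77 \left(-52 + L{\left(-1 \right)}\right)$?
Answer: $-4081$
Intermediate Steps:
$L{\left(s \right)} = s^{2} + 2 s$ ($L{\left(s \right)} = \left(s^{2} + s\right) + s = \left(s + s^{2}\right) + s = s^{2} + 2 s$)
$77 \left(-52 + L{\left(-1 \right)}\right) = 77 \left(-52 - \left(2 - 1\right)\right) = 77 \left(-52 - 1\right) = 77 \left(-53\right) = -4081$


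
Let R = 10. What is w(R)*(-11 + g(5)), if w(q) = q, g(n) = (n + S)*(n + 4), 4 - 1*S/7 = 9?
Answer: -2810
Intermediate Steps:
S = -35 (S = 28 - 7*9 = 28 - 63 = -35)
g(n) = (-35 + n)*(4 + n) (g(n) = (n - 35)*(n + 4) = (-35 + n)*(4 + n))
w(R)*(-11 + g(5)) = 10*(-11 + (-140 + 5² - 31*5)) = 10*(-11 + (-140 + 25 - 155)) = 10*(-11 - 270) = 10*(-281) = -2810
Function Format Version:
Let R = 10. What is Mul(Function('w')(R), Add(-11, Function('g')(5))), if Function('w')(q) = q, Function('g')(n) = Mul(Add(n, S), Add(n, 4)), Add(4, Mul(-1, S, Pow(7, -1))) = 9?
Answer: -2810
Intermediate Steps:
S = -35 (S = Add(28, Mul(-7, 9)) = Add(28, -63) = -35)
Function('g')(n) = Mul(Add(-35, n), Add(4, n)) (Function('g')(n) = Mul(Add(n, -35), Add(n, 4)) = Mul(Add(-35, n), Add(4, n)))
Mul(Function('w')(R), Add(-11, Function('g')(5))) = Mul(10, Add(-11, Add(-140, Pow(5, 2), Mul(-31, 5)))) = Mul(10, Add(-11, Add(-140, 25, -155))) = Mul(10, Add(-11, -270)) = Mul(10, -281) = -2810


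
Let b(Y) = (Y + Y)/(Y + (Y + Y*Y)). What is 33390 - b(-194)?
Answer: 3205441/96 ≈ 33390.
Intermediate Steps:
b(Y) = 2*Y/(Y² + 2*Y) (b(Y) = (2*Y)/(Y + (Y + Y²)) = (2*Y)/(Y² + 2*Y) = 2*Y/(Y² + 2*Y))
33390 - b(-194) = 33390 - 2/(2 - 194) = 33390 - 2/(-192) = 33390 - 2*(-1)/192 = 33390 - 1*(-1/96) = 33390 + 1/96 = 3205441/96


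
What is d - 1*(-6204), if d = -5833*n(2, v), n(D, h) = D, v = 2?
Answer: -5462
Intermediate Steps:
d = -11666 (d = -5833*2 = -11666)
d - 1*(-6204) = -11666 - 1*(-6204) = -11666 + 6204 = -5462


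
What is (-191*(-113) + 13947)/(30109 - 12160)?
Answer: 35530/17949 ≈ 1.9795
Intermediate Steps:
(-191*(-113) + 13947)/(30109 - 12160) = (21583 + 13947)/17949 = 35530*(1/17949) = 35530/17949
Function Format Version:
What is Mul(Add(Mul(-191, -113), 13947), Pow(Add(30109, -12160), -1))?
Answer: Rational(35530, 17949) ≈ 1.9795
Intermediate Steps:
Mul(Add(Mul(-191, -113), 13947), Pow(Add(30109, -12160), -1)) = Mul(Add(21583, 13947), Pow(17949, -1)) = Mul(35530, Rational(1, 17949)) = Rational(35530, 17949)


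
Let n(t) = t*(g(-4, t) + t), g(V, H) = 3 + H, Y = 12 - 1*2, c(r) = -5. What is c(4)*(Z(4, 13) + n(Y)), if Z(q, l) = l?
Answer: -1215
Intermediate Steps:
Y = 10 (Y = 12 - 2 = 10)
n(t) = t*(3 + 2*t) (n(t) = t*((3 + t) + t) = t*(3 + 2*t))
c(4)*(Z(4, 13) + n(Y)) = -5*(13 + 10*(3 + 2*10)) = -5*(13 + 10*(3 + 20)) = -5*(13 + 10*23) = -5*(13 + 230) = -5*243 = -1215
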